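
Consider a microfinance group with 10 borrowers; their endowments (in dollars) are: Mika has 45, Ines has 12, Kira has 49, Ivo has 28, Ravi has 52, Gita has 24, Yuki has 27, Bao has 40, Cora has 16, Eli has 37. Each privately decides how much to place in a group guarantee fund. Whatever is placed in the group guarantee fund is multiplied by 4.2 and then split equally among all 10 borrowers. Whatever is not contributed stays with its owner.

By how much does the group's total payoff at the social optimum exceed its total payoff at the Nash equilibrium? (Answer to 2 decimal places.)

The private return per contributed unit is 4.2/10 = 0.4200 < 1 for every player regardless of endowment, so the Nash equilibrium is zero contribution and the group total is Σ E_j = 45 + 12 + 49 + 28 + 52 + 24 + 27 + 40 + 16 + 37 = 330.
Each contributed unit returns 4.200 to the group, so the social optimum is full contribution by everyone: group total = 4.200 × 330 = 1386.00.
Efficiency loss = (4.200 − 1) × 330 = 1056.00.

1056.00 dollars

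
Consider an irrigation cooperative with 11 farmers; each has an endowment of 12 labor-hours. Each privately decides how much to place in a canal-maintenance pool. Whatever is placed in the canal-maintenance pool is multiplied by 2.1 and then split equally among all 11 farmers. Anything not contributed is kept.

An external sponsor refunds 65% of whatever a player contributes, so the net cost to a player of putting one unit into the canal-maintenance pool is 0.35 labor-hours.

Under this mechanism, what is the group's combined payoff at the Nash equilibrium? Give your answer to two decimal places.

132.00 labor-hours

With the mechanism, a contributed unit returns (2.1/11) / 0.35 = 0.5455 per unit of net cost — still below 1 — so contributing 0 remains dominant for every player.
At the Nash equilibrium no one contributes; group total payoff = 11 × 12 = 132.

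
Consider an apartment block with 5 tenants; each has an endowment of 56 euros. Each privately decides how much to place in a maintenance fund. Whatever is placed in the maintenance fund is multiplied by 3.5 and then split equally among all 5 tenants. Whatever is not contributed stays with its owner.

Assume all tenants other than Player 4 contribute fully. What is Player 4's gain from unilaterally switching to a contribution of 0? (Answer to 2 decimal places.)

Switching from a contribution of 56 to 0 lets Player 4 keep an extra 56 euros, but lowers the maintenance fund by 56, which costs Player 4 their own share of that drop: 3.5/5 × 56 = 39.20.
Net gain = 56 − 39.20 = 16.80. The private return per contributed unit (0.7000) is below 1, so free-riding is indeed the best response regardless of what the others do.

16.80 euros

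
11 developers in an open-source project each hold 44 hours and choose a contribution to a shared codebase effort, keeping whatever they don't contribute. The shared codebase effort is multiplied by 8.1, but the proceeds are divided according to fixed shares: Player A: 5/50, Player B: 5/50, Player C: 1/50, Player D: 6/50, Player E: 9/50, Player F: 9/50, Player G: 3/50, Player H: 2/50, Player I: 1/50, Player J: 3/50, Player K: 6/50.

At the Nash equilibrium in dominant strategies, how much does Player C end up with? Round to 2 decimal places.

58.26 hours

A player with share s gets back 8.1·s per unit contributed, so full contribution is dominant for anyone with s > 1/8.1 = 0.1235 and zero contribution is dominant for anyone below.
The shares above 0.1235 belong to Player E and Player F, contributing 44 each; the remaining 9 contribute 0. Total contributed: 88.
Player C keeps 44 and receives 8.1 × 88 × 1/50 = 14.26 from the shared codebase effort, for a payoff of 58.26.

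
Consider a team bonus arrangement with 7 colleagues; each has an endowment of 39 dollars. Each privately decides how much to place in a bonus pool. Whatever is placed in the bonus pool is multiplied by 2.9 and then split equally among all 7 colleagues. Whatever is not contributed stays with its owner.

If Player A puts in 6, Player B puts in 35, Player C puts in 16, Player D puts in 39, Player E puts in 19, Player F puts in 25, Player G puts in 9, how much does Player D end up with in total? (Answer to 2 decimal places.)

Total contributed: 6 + 35 + 16 + 39 + 19 + 25 + 9 = 149.
Each receives 2.9 × 149 / 7 = 61.73 from the bonus pool.
Player D keeps 39 − 39 = 0, so Player D's payoff is 0 + 61.73 = 61.73.

61.73 dollars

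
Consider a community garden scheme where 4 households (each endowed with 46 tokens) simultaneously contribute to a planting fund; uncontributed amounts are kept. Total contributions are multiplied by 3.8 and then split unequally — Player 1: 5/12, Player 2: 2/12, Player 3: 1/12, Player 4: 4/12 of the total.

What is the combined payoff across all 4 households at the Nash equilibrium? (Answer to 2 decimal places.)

441.60 tokens

A player with share s gets back 3.8·s per unit contributed, so full contribution is dominant for anyone with s > 1/3.8 = 0.2632 and zero contribution is dominant for anyone below.
Player 1 and Player 4 are above the threshold, contributing 46 each; the remaining 2 contribute 0. Total contributed: 92.
The planting fund pays out 3.8 × 92 = 349.60 in total (split across the unequal shares, but the aggregate is all that matters for the group sum).
The 2 free-riders keep 46 each, adding 92. Group total = 92 + 349.60 = 441.60.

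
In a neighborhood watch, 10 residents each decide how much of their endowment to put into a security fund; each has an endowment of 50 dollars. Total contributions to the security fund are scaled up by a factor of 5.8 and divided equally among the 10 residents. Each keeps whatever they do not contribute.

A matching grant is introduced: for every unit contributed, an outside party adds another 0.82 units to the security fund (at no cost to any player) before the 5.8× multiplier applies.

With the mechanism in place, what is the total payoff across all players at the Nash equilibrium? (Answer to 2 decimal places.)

With the mechanism, a contributed unit returns 5.8 × 1.82 / 10 = 1.0556 per unit of net cost to the contributor — now above 1 — so contributing fully is weakly dominant for every player.
At the Nash equilibrium everyone contributes 50. Group total payoff = 5.8 × 1.82 × 500 = 5278.00.

5278.00 dollars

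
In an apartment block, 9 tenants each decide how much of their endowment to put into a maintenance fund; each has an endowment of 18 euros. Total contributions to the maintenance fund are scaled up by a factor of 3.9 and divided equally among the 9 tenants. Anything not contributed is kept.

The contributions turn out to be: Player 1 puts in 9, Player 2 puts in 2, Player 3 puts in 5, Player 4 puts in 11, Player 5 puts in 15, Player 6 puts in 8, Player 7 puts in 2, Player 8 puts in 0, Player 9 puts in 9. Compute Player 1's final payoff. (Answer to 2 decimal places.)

Total contributed: 9 + 2 + 5 + 11 + 15 + 8 + 2 + 0 + 9 = 61.
Each receives 3.9 × 61 / 9 = 26.43 from the maintenance fund.
Player 1 keeps 18 − 9 = 9, so Player 1's payoff is 9 + 26.43 = 35.43.

35.43 euros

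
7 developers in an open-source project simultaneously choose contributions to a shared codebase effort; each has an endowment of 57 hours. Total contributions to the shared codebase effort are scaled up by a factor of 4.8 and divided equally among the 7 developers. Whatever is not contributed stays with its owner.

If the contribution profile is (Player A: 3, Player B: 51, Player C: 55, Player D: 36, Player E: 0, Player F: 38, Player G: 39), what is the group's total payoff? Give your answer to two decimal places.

Total contributed: 3 + 51 + 55 + 36 + 0 + 38 + 39 = 222; total kept: 7 × 57 − 222 = 177.
The shared codebase effort pays out 4.8 × 222 = 1065.60 in aggregate.
Group total = 177 + 1065.60 = 1242.60.

1242.60 hours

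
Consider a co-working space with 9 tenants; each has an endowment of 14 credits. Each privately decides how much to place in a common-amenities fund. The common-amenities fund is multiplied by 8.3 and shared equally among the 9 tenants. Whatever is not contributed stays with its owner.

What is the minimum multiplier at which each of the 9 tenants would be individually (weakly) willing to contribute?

A contributed unit returns (multiplier)/9 to its contributor.
This reaches 1 exactly when the multiplier is 9.

9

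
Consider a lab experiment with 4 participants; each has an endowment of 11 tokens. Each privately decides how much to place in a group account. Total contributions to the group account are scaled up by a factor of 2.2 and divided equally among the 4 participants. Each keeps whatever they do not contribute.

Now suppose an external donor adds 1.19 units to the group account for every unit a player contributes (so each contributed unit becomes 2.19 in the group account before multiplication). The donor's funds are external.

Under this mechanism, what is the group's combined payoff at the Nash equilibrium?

211.99 tokens

With the mechanism, a contributed unit returns 2.2 × 2.19 / 4 = 1.2045 per unit of net cost to the contributor — now above 1 — so contributing fully is weakly dominant for every player.
At the Nash equilibrium everyone contributes 11. Group total payoff = 2.2 × 2.19 × 44 = 211.99.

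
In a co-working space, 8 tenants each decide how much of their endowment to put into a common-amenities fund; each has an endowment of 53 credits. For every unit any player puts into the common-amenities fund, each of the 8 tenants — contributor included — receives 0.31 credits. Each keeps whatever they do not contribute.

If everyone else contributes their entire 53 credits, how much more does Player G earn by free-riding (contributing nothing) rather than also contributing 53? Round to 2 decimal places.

36.57 credits

Switching from a contribution of 53 to 0 lets Player G keep an extra 53 credits, but lowers the common-amenities fund by 53, which costs Player G their own share of that drop: 0.31 × 53 = 16.43.
Net gain = 53 − 16.43 = 36.57. The private return per contributed unit (0.31) is below 1, so free-riding is indeed the best response regardless of what the others do.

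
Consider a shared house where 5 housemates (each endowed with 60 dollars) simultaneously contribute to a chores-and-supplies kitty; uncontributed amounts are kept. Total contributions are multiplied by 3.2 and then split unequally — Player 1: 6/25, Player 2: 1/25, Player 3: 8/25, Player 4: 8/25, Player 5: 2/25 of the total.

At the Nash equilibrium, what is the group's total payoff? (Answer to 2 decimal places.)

Player j's private return per contributed unit is 3.2 × (j's share). Contributing is weakly dominant for j when that share is at least 1/3.2 = 0.3125, and contributing 0 is dominant otherwise.
Player 3 and Player 4 clear that bar, contributing 60 each; the remaining 3 contribute 0. Total contributed: 120.
The chores-and-supplies kitty pays out 3.2 × 120 = 384.00 in total (split across the unequal shares, but the aggregate is all that matters for the group sum).
The 3 free-riders keep 60 each, adding 180. Group total = 180 + 384.00 = 564.00.

564.00 dollars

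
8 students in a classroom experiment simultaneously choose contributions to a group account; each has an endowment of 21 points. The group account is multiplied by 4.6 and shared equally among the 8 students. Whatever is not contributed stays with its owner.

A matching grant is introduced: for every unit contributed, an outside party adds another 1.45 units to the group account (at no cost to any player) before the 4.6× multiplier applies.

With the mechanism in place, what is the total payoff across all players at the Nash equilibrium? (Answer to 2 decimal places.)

1893.36 points

Under the mechanism each unit contributed yields 4.6 × 2.45 / 8 = 1.4088 back to its contributor per unit of net cost, which exceeds 1, making full contribution the dominant choice for everyone.
At the Nash equilibrium everyone contributes 21. Group total payoff = 4.6 × 2.45 × 168 = 1893.36.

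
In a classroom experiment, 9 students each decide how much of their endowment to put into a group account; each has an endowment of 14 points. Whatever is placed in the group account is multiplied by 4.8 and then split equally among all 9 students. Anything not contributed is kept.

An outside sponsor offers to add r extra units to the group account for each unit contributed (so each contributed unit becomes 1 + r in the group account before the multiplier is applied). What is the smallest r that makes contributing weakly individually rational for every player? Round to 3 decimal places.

0.875

With matching at rate r, one contributed unit becomes (1 + r) in the group account and returns 4.8 × (1 + r) / 9 to the contributor.
Setting this equal to 1: 1 + r = 9/4.8 = 1.8750.
So the minimum matching rate is r = 1.8750 − 1 = 0.875.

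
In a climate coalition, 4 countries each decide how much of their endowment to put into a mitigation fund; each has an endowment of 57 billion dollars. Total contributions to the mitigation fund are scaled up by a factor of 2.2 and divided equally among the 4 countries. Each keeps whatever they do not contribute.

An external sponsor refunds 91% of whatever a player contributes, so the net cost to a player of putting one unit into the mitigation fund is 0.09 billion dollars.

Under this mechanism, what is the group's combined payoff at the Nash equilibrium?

709.08 billion dollars

The effective private return per unit is now (2.2/4) / 0.09 = 6.1111 > 1, so every player's dominant strategy flips to full contribution.
So the Nash equilibrium is full contribution by all 4; the group earns 4 × (57 × 0.91 + 2.2 × 57) = 709.08.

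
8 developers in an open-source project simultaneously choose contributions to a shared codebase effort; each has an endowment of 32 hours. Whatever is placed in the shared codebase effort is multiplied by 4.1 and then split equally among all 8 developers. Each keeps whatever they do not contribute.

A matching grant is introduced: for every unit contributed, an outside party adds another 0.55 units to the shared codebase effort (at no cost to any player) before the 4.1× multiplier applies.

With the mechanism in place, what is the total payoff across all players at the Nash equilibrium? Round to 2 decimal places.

Even with the mechanism, each unit contributed returns only 4.1 × 1.55 / 8 = 0.7944 per unit of net cost, so contributing nothing is still dominant.
Everyone keeps their endowment and the group total is 8 × 32 = 256.

256.00 hours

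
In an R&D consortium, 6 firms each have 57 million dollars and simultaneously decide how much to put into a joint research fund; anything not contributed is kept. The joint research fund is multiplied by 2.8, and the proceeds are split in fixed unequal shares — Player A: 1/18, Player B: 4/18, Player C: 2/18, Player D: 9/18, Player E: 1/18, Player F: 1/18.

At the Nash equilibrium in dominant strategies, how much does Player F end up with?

A player with share s gets back 2.8·s per unit contributed, so full contribution is dominant for anyone with s > 1/2.8 = 0.3571 and zero contribution is dominant for anyone below.
The only share above 0.3571 is Player D's 9/18, contributing 57; the remaining 5 contribute 0. Total contributed: 57.
Player F keeps 57 and receives 2.8 × 57 × 1/18 = 8.87 from the joint research fund, for a payoff of 65.87.

65.87 million dollars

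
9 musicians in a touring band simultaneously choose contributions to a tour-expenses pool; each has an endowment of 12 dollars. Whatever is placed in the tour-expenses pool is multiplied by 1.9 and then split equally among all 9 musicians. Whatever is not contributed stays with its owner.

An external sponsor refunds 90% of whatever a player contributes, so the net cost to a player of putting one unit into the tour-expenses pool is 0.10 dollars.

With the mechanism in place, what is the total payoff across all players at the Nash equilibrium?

302.40 dollars

The effective private return per unit is now (1.9/9) / 0.10 = 2.1111 > 1, so every player's dominant strategy flips to full contribution.
So the Nash equilibrium is full contribution by all 9; the group earns 9 × (12 × 0.90 + 1.9 × 12) = 302.40.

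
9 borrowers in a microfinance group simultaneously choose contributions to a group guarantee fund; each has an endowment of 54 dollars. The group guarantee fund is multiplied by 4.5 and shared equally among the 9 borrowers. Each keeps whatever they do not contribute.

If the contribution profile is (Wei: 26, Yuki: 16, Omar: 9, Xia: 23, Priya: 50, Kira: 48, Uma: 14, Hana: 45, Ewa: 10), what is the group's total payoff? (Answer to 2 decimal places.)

1329.50 dollars

Total contributed: 26 + 16 + 9 + 23 + 50 + 48 + 14 + 45 + 10 = 241; total kept: 9 × 54 − 241 = 245.
The group guarantee fund pays out 4.5 × 241 = 1084.50 in aggregate.
Group total = 245 + 1084.50 = 1329.50.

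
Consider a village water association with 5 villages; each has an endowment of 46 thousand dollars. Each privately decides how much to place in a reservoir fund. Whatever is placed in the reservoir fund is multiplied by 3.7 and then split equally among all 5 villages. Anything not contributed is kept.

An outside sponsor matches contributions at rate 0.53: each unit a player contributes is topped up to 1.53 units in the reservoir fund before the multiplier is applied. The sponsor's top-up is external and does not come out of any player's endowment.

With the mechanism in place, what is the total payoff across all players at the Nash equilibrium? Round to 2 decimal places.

With the mechanism, a contributed unit returns 3.7 × 1.53 / 5 = 1.1322 per unit of net cost to the contributor — now above 1 — so contributing fully is weakly dominant for every player.
So the Nash equilibrium is full contribution by all 5; the group earns 3.7 × 1.53 × 230 = 1302.03.

1302.03 thousand dollars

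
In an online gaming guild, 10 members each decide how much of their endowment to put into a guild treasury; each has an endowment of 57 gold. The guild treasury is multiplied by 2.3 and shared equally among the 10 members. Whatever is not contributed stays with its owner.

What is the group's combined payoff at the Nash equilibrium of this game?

Each contributed unit returns 2.3/10 = 0.2300 to its contributor — below 1 — so contributing 0 is dominant for every player. At the Nash equilibrium everyone keeps their 57, and the group total is 10 × 57 = 570.

570.00 gold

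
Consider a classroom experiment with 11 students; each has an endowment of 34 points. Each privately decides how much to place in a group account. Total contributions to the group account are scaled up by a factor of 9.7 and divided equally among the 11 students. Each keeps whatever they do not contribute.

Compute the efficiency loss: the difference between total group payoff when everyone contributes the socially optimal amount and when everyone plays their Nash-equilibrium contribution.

Each contributed unit returns 9.7/11 = 0.8818 to its contributor — below 1 — so contributing 0 is dominant for every player. At the Nash equilibrium everyone keeps their 34, and the group total is 11 × 34 = 374.
Each contributed unit returns 9.700 to the group as a whole (0.8818 to each of 11 players), which exceeds 1, so the social optimum is full contribution: group total = 9.700 × 374 = 3627.80.
Efficiency loss = 3627.80 − 374 = 3253.80.

3253.80 points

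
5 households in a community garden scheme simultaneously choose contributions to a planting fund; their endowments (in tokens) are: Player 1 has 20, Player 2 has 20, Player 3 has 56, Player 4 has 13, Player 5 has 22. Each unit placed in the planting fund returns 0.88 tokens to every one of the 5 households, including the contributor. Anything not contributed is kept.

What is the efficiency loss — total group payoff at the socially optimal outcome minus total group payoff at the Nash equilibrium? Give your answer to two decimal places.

445.40 tokens

The private return per contributed unit is 0.88 < 1 for everyone, so the Nash equilibrium is zero contribution and the group total is Σ E_j = 20 + 20 + 56 + 13 + 22 = 131.
Each contributed unit returns 4.400 to the group, so the social optimum is full contribution by everyone: group total = 4.400 × 131 = 576.40.
Efficiency loss = (4.400 − 1) × 131 = 445.40.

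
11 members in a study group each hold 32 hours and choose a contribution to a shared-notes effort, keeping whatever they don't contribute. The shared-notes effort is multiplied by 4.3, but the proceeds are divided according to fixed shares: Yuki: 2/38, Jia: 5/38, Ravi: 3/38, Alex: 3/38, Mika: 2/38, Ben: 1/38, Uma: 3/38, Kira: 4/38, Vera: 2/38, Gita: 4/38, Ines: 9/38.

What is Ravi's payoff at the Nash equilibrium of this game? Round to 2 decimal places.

42.86 hours

Each unit j contributes comes back to j as 4.3 × (j's share), so j prefers to contribute only if that share exceeds 1/4.3 = 0.2326; otherwise keeping the unit dominates.
The only share above 0.2326 is Ines's 9/38, contributing 32; the remaining 10 contribute 0. Total contributed: 32.
Ravi keeps 32 and receives 4.3 × 32 × 3/38 = 10.86 from the shared-notes effort, for a payoff of 42.86.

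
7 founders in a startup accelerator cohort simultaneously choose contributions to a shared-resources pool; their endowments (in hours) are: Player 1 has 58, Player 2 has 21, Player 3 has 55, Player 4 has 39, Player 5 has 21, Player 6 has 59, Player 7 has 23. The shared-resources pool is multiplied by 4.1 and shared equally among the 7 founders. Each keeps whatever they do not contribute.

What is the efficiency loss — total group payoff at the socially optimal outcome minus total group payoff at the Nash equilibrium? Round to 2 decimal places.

855.60 hours

The private return per contributed unit is 4.1/7 = 0.5857 < 1 for every player regardless of endowment, so the Nash equilibrium is zero contribution and the group total is Σ E_j = 58 + 21 + 55 + 39 + 21 + 59 + 23 = 276.
Each contributed unit returns 4.100 to the group, so the social optimum is full contribution by everyone: group total = 4.100 × 276 = 1131.60.
Efficiency loss = (4.100 − 1) × 276 = 855.60.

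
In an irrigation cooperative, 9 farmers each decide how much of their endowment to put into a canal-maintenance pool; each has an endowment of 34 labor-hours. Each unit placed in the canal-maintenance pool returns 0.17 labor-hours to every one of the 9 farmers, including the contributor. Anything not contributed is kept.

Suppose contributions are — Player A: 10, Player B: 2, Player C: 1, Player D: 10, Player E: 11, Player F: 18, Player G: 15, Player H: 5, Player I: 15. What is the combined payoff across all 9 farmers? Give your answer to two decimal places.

352.11 labor-hours

Total contributed: 10 + 2 + 1 + 10 + 11 + 18 + 15 + 5 + 15 = 87; total kept: 9 × 34 − 87 = 219.
The canal-maintenance pool pays out 0.17 × 9 × 87 = 133.11 in aggregate.
Group total = 219 + 133.11 = 352.11.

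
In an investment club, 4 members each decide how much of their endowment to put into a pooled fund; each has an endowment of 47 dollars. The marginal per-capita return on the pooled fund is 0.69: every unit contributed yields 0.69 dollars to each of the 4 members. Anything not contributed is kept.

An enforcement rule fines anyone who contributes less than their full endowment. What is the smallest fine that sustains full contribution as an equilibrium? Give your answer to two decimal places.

Given the others contribute fully, the best deviation is to contribute 0 (any partial contribution still incurs the fine and gives up units whose private return 0.69 is below 1).
Deviating from 47 to 0 saves 47 dollars but forfeits the deviator's share of the drop in the pooled fund: 0.69 × 47 = 32.43.
So the deviation gain is 47 − 32.43 = 14.57, and the fine must be at least 14.57 dollars to wipe it out.

14.57 dollars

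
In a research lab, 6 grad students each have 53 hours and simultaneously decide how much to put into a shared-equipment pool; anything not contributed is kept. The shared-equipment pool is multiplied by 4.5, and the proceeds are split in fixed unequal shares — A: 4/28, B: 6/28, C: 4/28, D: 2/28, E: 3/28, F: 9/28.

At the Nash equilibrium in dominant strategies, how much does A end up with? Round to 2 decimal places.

Player j's private return per contributed unit is 4.5 × (j's share). Contributing is weakly dominant for j when that share is at least 1/4.5 = 0.2222, and contributing 0 is dominant otherwise.
The only share above 0.2222 is F's 9/28, contributing 53; the remaining 5 contribute 0. Total contributed: 53.
A keeps 53 and receives 4.5 × 53 × 4/28 = 34.07 from the shared-equipment pool, for a payoff of 87.07.

87.07 hours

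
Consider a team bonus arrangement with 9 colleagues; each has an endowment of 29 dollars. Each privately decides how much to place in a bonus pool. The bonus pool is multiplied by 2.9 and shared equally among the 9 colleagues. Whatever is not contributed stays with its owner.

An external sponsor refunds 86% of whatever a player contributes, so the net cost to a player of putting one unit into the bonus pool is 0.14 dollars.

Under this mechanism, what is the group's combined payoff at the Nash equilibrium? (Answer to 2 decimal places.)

With the mechanism, a contributed unit returns (2.9/9) / 0.14 = 2.3016 per unit of net cost to the contributor — now above 1 — so contributing fully is weakly dominant for every player.
So the Nash equilibrium is full contribution by all 9; the group earns 9 × (29 × 0.86 + 2.9 × 29) = 981.36.

981.36 dollars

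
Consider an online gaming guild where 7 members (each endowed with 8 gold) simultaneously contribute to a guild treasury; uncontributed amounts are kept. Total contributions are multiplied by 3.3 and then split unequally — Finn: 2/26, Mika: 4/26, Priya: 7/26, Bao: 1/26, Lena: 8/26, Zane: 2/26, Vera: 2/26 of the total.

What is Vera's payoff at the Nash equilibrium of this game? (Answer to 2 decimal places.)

10.03 gold

Player j's private return per contributed unit is 3.3 × (j's share). Contributing is weakly dominant for j when that share is at least 1/3.3 = 0.3030, and contributing 0 is dominant otherwise.
Lena alone (share 8/26) is above the threshold, contributing 8; the remaining 6 contribute 0. Total contributed: 8.
Vera keeps 8 and receives 3.3 × 8 × 2/26 = 2.03 from the guild treasury, for a payoff of 10.03.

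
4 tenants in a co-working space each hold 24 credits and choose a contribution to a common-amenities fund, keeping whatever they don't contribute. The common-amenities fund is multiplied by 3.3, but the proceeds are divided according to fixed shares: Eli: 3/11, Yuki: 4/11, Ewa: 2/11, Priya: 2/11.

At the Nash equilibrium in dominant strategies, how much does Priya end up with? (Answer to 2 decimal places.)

Player j's private return per contributed unit is 3.3 × (j's share). Contributing is weakly dominant for j when that share is at least 1/3.3 = 0.3030, and contributing 0 is dominant otherwise.
Only Yuki (4/11) clears that bar, contributing 24; the remaining 3 contribute 0. Total contributed: 24.
Priya keeps 24 and receives 3.3 × 24 × 2/11 = 14.40 from the common-amenities fund, for a payoff of 38.40.

38.40 credits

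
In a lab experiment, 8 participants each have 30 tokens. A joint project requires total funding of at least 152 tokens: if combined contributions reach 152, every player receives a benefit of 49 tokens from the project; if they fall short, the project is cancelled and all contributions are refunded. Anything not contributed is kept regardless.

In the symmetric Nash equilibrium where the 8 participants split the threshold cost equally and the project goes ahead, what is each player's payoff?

Equal share of the threshold: 152/8 = 19.
At this profile no one gains by cutting their contribution: any cut drops the total below 152, the project is cancelled, contributions are refunded, and the deviator ends with 30, which is less than 30 − 19 + 49 = 60. Contributing more than 19 just wastes the excess. So contributing exactly 19 is a best response.
Each player's payoff: 30 − 19 + 49 = 60.

60 tokens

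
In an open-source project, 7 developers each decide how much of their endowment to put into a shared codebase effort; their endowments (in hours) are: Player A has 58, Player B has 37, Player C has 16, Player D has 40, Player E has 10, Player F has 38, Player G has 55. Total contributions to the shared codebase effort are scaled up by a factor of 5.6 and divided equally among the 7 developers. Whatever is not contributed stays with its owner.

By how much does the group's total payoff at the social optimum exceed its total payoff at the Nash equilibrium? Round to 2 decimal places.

1168.40 hours

The private return per contributed unit is 5.6/7 = 0.8000 < 1 for every player regardless of endowment, so the Nash equilibrium is zero contribution and the group total is Σ E_j = 58 + 37 + 16 + 40 + 10 + 38 + 55 = 254.
Each contributed unit returns 5.600 to the group, so the social optimum is full contribution by everyone: group total = 5.600 × 254 = 1422.40.
Efficiency loss = (5.600 − 1) × 254 = 1168.40.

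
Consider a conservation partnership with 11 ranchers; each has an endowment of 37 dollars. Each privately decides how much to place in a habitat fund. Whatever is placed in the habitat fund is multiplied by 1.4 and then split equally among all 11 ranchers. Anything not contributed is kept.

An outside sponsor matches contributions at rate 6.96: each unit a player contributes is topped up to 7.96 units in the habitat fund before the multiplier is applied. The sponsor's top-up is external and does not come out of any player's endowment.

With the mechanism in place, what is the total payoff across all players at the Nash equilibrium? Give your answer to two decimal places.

4535.61 dollars

Under the mechanism each unit contributed yields 1.4 × 7.96 / 11 = 1.0131 back to its contributor per unit of net cost, which exceeds 1, making full contribution the dominant choice for everyone.
At the Nash equilibrium everyone contributes 37. Group total payoff = 1.4 × 7.96 × 407 = 4535.61.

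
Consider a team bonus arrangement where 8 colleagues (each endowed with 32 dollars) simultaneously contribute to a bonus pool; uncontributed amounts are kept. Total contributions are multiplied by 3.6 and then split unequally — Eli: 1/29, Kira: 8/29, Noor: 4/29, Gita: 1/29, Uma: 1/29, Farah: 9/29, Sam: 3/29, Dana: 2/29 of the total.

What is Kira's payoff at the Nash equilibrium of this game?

For player j, contributing a unit is worthwhile iff 3.6 × (j's share) ≥ 1, i.e. iff j's share is at least 0.2778.
Only Farah (9/29) clears that bar, contributing 32; the remaining 7 contribute 0. Total contributed: 32.
Kira keeps 32 and receives 3.6 × 32 × 8/29 = 31.78 from the bonus pool, for a payoff of 63.78.

63.78 dollars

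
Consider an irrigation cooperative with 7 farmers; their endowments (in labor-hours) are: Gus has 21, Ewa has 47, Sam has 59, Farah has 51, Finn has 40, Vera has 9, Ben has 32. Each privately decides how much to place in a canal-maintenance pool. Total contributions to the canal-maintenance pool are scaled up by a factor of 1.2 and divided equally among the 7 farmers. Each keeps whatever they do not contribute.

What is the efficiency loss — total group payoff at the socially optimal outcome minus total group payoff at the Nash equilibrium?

51.80 labor-hours

The private return per contributed unit is 1.2/7 = 0.1714 < 1 for every player regardless of endowment, so the Nash equilibrium is zero contribution and the group total is Σ E_j = 21 + 47 + 59 + 51 + 40 + 9 + 32 = 259.
Each contributed unit returns 1.200 to the group, so the social optimum is full contribution by everyone: group total = 1.200 × 259 = 310.80.
Efficiency loss = (1.200 − 1) × 259 = 51.80.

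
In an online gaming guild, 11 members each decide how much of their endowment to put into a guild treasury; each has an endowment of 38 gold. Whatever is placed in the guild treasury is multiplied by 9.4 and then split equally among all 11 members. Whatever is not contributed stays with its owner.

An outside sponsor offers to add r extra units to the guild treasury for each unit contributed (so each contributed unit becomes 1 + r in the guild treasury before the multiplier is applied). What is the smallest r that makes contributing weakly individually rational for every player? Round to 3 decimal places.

0.170

With matching at rate r, one contributed unit becomes (1 + r) in the guild treasury and returns 9.4 × (1 + r) / 11 to the contributor.
Setting this equal to 1: 1 + r = 11/9.4 = 1.1702.
So the minimum matching rate is r = 1.1702 − 1 = 0.170.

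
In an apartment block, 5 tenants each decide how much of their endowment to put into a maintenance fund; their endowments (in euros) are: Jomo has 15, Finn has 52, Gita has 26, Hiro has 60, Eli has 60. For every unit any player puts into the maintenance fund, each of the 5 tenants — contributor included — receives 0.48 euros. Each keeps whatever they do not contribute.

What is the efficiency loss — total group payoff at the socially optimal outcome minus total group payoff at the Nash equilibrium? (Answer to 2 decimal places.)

The private return per contributed unit is 0.48 < 1 for everyone, so the Nash equilibrium is zero contribution and the group total is Σ E_j = 15 + 52 + 26 + 60 + 60 = 213.
Each contributed unit returns 2.400 to the group, so the social optimum is full contribution by everyone: group total = 2.400 × 213 = 511.20.
Efficiency loss = (2.400 − 1) × 213 = 298.20.

298.20 euros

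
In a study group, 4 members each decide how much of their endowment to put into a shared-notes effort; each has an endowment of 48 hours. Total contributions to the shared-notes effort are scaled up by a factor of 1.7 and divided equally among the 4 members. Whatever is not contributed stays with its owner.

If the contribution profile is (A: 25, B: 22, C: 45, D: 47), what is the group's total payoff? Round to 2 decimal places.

289.30 hours

Total contributed: 25 + 22 + 45 + 47 = 139; total kept: 4 × 48 − 139 = 53.
The shared-notes effort pays out 1.7 × 139 = 236.30 in aggregate.
Group total = 53 + 236.30 = 289.30.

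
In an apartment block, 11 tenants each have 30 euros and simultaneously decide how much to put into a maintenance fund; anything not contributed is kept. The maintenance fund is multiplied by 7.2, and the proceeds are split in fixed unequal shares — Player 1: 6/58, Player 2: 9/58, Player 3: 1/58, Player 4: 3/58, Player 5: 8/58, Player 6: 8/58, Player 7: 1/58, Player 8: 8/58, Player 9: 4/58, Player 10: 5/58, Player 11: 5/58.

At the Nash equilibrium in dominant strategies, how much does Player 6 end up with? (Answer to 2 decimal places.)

Each unit j contributes comes back to j as 7.2 × (j's share), so j prefers to contribute only if that share exceeds 1/7.2 = 0.1389; otherwise keeping the unit dominates.
Only Player 2 (9/58) clears that bar, contributing 30; the remaining 10 contribute 0. Total contributed: 30.
Player 6 keeps 30 and receives 7.2 × 30 × 8/58 = 29.79 from the maintenance fund, for a payoff of 59.79.

59.79 euros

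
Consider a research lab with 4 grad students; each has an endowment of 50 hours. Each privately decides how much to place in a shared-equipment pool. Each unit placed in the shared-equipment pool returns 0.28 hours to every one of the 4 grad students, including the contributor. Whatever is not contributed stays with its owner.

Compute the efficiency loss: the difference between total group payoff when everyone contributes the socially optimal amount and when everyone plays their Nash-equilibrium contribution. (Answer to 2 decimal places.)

24.00 hours

The private return per contributed unit is 0.28 < 1, so contributing 0 is dominant for every player. At the Nash equilibrium everyone keeps their 50, and the group total is 4 × 50 = 200.
Each contributed unit returns 1.120 to the group as a whole (0.28 to each of 4 players), which exceeds 1, so the social optimum is full contribution: group total = 1.120 × 200 = 224.00.
Efficiency loss = 224.00 − 200 = 24.00.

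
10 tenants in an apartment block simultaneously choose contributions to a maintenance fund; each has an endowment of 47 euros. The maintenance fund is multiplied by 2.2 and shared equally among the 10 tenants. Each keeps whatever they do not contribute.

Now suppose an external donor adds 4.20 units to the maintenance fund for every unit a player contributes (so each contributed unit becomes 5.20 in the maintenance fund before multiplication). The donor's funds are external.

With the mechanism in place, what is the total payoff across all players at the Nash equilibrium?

5376.80 euros

Under the mechanism each unit contributed yields 2.2 × 5.20 / 10 = 1.1440 back to its contributor per unit of net cost, which exceeds 1, making full contribution the dominant choice for everyone.
So the Nash equilibrium is full contribution by all 10; the group earns 2.2 × 5.20 × 470 = 5376.80.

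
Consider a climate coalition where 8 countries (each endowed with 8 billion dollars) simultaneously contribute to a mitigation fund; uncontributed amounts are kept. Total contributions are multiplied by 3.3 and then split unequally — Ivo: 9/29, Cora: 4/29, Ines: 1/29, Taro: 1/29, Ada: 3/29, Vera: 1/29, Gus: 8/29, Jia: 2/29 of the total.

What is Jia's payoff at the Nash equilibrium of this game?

9.82 billion dollars

Each unit j contributes comes back to j as 3.3 × (j's share), so j prefers to contribute only if that share exceeds 1/3.3 = 0.3030; otherwise keeping the unit dominates.
Ivo alone (share 9/29) is above the threshold, contributing 8; the remaining 7 contribute 0. Total contributed: 8.
Jia keeps 8 and receives 3.3 × 8 × 2/29 = 1.82 from the mitigation fund, for a payoff of 9.82.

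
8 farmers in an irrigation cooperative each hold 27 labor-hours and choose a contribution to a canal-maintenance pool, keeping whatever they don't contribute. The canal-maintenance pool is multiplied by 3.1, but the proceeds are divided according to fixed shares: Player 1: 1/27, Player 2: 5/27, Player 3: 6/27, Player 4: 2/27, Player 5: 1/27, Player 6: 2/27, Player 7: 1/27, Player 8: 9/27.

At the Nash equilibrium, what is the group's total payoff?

272.70 labor-hours

A player with share s gets back 3.1·s per unit contributed, so full contribution is dominant for anyone with s > 1/3.1 = 0.3226 and zero contribution is dominant for anyone below.
Only Player 8 (9/27) clears that bar, contributing 27; the remaining 7 contribute 0. Total contributed: 27.
The canal-maintenance pool pays out 3.1 × 27 = 83.70 in total (split across the unequal shares, but the aggregate is all that matters for the group sum).
The 7 free-riders keep 27 each, adding 189. Group total = 189 + 83.70 = 272.70.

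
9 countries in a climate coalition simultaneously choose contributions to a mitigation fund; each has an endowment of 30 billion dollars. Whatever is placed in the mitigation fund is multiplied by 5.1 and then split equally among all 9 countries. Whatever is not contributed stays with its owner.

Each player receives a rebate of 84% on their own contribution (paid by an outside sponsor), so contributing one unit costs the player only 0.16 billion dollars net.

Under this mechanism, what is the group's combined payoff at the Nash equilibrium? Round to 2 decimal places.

1603.80 billion dollars

With the mechanism, a contributed unit returns (5.1/9) / 0.16 = 3.5417 per unit of net cost to the contributor — now above 1 — so contributing fully is weakly dominant for every player.
At the Nash equilibrium everyone contributes 30. Group total payoff = 9 × (30 × 0.84 + 5.1 × 30) = 1603.80.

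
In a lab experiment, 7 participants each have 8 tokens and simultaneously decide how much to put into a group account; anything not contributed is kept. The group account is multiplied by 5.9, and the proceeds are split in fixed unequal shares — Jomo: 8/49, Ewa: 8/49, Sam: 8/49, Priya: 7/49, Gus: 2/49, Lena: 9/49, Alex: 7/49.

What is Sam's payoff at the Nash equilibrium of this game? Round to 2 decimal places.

For player j, contributing a unit is worthwhile iff 5.9 × (j's share) ≥ 1, i.e. iff j's share is at least 0.1695.
Lena alone (share 9/49) is above the threshold, contributing 8; the remaining 6 contribute 0. Total contributed: 8.
Sam keeps 8 and receives 5.9 × 8 × 8/49 = 7.71 from the group account, for a payoff of 15.71.

15.71 tokens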